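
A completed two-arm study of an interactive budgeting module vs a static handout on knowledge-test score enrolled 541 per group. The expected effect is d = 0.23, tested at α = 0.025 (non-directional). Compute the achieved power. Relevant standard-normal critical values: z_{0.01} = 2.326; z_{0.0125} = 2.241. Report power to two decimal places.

For two equal groups, power = Φ(d·√(n/2) − z_{α/2}).
d·√(n/2) = 0.23 × √(541/2) = 0.23 × 16.447 = 3.783.
z_β = 3.783 − 2.241 = 1.542.
Power = Φ(1.542) = 0.938.

power ≈ 0.94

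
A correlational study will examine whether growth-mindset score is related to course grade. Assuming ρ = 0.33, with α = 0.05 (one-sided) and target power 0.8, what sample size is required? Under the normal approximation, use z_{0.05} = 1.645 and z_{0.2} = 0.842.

n = 56

Fisher's z: C = ½·ln((1+r)/(1−r)) = ½·ln(1.9851) = 0.3428.
n = ((z_{α} + z_β)/C)² + 3.
(1.645 + 0.842) / 0.3428 = 2.487 / 0.3428 = 7.255.
n = 7.255² + 3 = 52.63 + 3 = 55.6.
Round up.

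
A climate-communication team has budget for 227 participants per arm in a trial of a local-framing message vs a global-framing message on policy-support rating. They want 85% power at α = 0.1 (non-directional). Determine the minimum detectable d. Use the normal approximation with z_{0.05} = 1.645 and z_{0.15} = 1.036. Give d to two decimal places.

d_min ≈ 0.25

For two independent groups of n = 227 each: d_min = (z_{α/2} + z_β)·√(2/n).
z-sum = 1.645 + 1.036 = 2.681.
d_min = 2.681 × √(2/227) = 2.681 × 0.0939 = 0.252.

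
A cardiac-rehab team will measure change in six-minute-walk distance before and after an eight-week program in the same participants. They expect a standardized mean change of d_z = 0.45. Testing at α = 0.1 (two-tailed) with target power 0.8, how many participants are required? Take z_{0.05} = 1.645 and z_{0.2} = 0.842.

n = 31 pairs

For a paired (one-sample on differences) test: n = ((z_{α/2} + z_β) / d)².
z_{α/2} + z_β = 1.645 + 0.842 = 2.487.
n = (2.487 / 0.45)² = 5.527² = 30.54.
Round up.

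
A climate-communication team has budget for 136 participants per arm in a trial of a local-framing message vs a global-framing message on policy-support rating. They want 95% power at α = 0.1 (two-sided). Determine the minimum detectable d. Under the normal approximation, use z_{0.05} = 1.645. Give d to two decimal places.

For two independent groups of n = 136 each: d_min = (z_{α/2} + z_β)·√(2/n).
z-sum = 1.645 + 1.645 = 3.290.
d_min = 3.290 × √(2/136) = 3.290 × 0.1213 = 0.399.

d_min ≈ 0.40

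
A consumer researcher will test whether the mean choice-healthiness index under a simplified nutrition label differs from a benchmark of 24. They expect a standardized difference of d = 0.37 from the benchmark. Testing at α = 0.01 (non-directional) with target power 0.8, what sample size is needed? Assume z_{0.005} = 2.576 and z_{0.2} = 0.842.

For a one-sample test: n = ((z_{α/2} + z_β) / d)².
z_{α/2} + z_β = 2.576 + 0.842 = 3.418.
n = (3.418 / 0.37)² = 9.238² = 85.34.
Round up.

n = 86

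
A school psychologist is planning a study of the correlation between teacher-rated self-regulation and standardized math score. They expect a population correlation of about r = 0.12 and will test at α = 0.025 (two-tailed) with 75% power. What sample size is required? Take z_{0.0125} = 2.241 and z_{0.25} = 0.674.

Fisher's z: C = ½·ln((1+r)/(1−r)) = ½·ln(1.2727) = 0.1206.
n = ((z_{α/2} + z_β)/C)² + 3.
(2.241 + 0.674) / 0.1206 = 2.915 / 0.1206 = 24.171.
n = 24.171² + 3 = 584.23 + 3 = 587.2.
Round up.

n = 588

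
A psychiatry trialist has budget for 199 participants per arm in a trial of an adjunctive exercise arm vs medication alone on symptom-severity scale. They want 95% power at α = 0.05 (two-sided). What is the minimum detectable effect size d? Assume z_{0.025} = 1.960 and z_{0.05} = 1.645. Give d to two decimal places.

d_min ≈ 0.36

For two independent groups of n = 199 each: d_min = (z_{α/2} + z_β)·√(2/n).
z-sum = 1.960 + 1.645 = 3.605.
d_min = 3.605 × √(2/199) = 3.605 × 0.1003 = 0.361.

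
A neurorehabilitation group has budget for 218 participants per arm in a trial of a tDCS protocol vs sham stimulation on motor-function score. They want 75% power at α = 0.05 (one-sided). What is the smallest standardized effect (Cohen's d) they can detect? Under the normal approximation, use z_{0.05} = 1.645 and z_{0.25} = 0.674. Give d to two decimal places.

For two independent groups of n = 218 each: d_min = (z_{α} + z_β)·√(2/n).
z-sum = 1.645 + 0.674 = 2.319.
d_min = 2.319 × √(2/218) = 2.319 × 0.0958 = 0.222.

d_min ≈ 0.22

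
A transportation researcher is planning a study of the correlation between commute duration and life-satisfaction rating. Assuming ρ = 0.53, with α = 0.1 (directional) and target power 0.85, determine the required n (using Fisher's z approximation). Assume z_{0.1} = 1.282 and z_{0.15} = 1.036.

n = 19

Fisher's z: C = ½·ln((1+r)/(1−r)) = ½·ln(3.2553) = 0.5901.
n = ((z_{α} + z_β)/C)² + 3.
(1.282 + 1.036) / 0.5901 = 2.318 / 0.5901 = 3.928.
n = 3.928² + 3 = 15.43 + 3 = 18.4.
Round up.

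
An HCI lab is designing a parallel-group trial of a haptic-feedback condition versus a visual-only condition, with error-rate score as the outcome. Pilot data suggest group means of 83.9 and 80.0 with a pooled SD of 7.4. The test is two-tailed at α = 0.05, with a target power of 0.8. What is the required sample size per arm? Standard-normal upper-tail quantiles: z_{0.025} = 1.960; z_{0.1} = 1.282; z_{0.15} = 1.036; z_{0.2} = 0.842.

n = 57 per group

Cohen's d = |M₁ − M₂| / SD_pooled = |83.9 − 80.0| / 7.4 = 3.9 / 7.4 = 0.527.
For two independent groups with equal n: n = 2·((z_{α/2} + z_β) / d)².
z_{α/2} + z_β = 1.960 + 0.842 = 2.802.
n = 2 × (2.802 / 0.527)² = 2 × 5.317² = 2 × 28.27 = 56.5.
Round up to the next whole participant.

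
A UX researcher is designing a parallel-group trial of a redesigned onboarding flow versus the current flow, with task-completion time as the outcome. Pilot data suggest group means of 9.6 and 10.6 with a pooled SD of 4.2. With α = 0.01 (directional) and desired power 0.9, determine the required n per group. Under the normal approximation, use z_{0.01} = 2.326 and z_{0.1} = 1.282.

n = 460 per group

Cohen's d = |M₁ − M₂| / SD_pooled = |9.6 − 10.6| / 4.2 = 1.0 / 4.2 = 0.238.
For two independent groups with equal n: n = 2·((z_{α} + z_β) / d)².
z_{α} + z_β = 2.326 + 1.282 = 3.608.
n = 2 × (3.608 / 0.238)² = 2 × 15.160² = 2 × 229.82 = 459.6.
Round up to the next whole participant.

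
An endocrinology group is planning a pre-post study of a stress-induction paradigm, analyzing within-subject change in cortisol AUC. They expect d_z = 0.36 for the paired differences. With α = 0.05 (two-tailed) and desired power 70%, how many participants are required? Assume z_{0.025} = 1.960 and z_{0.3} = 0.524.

n = 48 pairs

For a paired (one-sample on differences) test: n = ((z_{α/2} + z_β) / d)².
z_{α/2} + z_β = 1.960 + 0.524 = 2.484.
n = (2.484 / 0.36)² = 6.900² = 47.61.
Round up.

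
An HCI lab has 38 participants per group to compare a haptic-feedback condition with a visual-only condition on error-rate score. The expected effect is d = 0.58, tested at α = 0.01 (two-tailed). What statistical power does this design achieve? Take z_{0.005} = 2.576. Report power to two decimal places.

For two equal groups, power = Φ(d·√(n/2) − z_{α/2}).
d·√(n/2) = 0.58 × √(38/2) = 0.58 × 4.359 = 2.528.
z_β = 2.528 − 2.576 = -0.048.
Power = Φ(-0.048) = 0.481.

power ≈ 0.48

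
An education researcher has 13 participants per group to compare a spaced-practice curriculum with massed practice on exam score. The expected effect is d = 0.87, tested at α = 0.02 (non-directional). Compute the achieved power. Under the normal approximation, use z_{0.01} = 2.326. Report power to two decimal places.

power ≈ 0.46

For two equal groups, power = Φ(d·√(n/2) − z_{α/2}).
d·√(n/2) = 0.87 × √(13/2) = 0.87 × 2.550 = 2.218.
z_β = 2.218 − 2.326 = -0.108.
Power = Φ(-0.108) = 0.457.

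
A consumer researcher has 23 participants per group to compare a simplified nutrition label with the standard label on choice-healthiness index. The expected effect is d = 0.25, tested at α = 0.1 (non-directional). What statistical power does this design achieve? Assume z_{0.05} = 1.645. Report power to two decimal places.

For two equal groups, power = Φ(d·√(n/2) − z_{α/2}).
d·√(n/2) = 0.25 × √(23/2) = 0.25 × 3.391 = 0.848.
z_β = 0.848 − 1.645 = -0.797.
Power = Φ(-0.797) = 0.213.

power ≈ 0.21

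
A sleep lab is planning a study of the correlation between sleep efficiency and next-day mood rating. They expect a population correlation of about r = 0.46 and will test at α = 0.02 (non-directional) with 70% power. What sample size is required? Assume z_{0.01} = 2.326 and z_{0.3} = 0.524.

n = 36

Fisher's z: C = ½·ln((1+r)/(1−r)) = ½·ln(2.7037) = 0.4973.
n = ((z_{α/2} + z_β)/C)² + 3.
(2.326 + 0.524) / 0.4973 = 2.850 / 0.4973 = 5.731.
n = 5.731² + 3 = 32.84 + 3 = 35.8.
Round up.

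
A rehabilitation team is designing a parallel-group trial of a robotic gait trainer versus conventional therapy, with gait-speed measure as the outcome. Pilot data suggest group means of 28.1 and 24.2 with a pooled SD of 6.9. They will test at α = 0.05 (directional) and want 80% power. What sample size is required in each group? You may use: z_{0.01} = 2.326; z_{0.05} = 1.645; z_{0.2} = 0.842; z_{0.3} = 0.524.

Cohen's d = |M₁ − M₂| / SD_pooled = |28.1 − 24.2| / 6.9 = 3.9 / 6.9 = 0.565.
For two independent groups with equal n: n = 2·((z_{α} + z_β) / d)².
z_{α} + z_β = 1.645 + 0.842 = 2.487.
n = 2 × (2.487 / 0.565)² = 2 × 4.402² = 2 × 19.38 = 38.8.
Round up to the next whole participant.

n = 39 per group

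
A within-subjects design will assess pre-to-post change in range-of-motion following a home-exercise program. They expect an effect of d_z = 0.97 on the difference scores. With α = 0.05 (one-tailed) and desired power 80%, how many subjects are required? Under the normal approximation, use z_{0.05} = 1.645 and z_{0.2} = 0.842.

For a paired (one-sample on differences) test: n = ((z_{α} + z_β) / d)².
z_{α} + z_β = 1.645 + 0.842 = 2.487.
n = (2.487 / 0.97)² = 2.564² = 6.57.
Round up.

n = 7 pairs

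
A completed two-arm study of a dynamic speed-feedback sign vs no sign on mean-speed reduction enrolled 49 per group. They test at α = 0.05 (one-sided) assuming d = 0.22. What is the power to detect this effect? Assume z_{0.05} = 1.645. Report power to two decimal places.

power ≈ 0.29

For two equal groups, power = Φ(d·√(n/2) − z_{α}).
d·√(n/2) = 0.22 × √(49/2) = 0.22 × 4.950 = 1.089.
z_β = 1.089 − 1.645 = -0.556.
Power = Φ(-0.556) = 0.289.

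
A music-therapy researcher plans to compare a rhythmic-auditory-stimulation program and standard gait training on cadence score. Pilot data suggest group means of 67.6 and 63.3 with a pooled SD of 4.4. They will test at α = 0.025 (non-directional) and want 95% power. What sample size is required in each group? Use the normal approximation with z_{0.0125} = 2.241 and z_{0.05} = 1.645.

Cohen's d = |M₁ − M₂| / SD_pooled = |67.6 − 63.3| / 4.4 = 4.3 / 4.4 = 0.977.
For two independent groups with equal n: n = 2·((z_{α/2} + z_β) / d)².
z_{α/2} + z_β = 2.241 + 1.645 = 3.886.
n = 2 × (3.886 / 0.977)² = 2 × 3.977² = 2 × 15.82 = 31.6.
Round up to the next whole participant.

n = 32 per group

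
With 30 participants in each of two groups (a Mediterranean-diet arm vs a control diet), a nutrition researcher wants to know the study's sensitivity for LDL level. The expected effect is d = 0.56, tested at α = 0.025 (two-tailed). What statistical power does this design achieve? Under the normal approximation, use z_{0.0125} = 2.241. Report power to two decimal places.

For two equal groups, power = Φ(d·√(n/2) − z_{α/2}).
d·√(n/2) = 0.56 × √(30/2) = 0.56 × 3.873 = 2.169.
z_β = 2.169 − 2.241 = -0.072.
Power = Φ(-0.072) = 0.471.

power ≈ 0.47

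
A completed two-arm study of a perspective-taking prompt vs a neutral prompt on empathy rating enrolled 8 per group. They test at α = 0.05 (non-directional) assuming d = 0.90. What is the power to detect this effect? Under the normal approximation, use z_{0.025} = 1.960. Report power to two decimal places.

power ≈ 0.44

For two equal groups, power = Φ(d·√(n/2) − z_{α/2}).
d·√(n/2) = 0.90 × √(8/2) = 0.90 × 2.000 = 1.800.
z_β = 1.800 − 1.960 = -0.160.
Power = Φ(-0.160) = 0.436.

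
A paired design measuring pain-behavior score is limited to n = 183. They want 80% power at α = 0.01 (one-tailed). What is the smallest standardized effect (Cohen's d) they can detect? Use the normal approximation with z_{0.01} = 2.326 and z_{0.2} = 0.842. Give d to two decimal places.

d_min ≈ 0.23

For a single sample (or paired design) of n = 183: d_min = (z_{α} + z_β)/√n.
z-sum = 2.326 + 0.842 = 3.168.
d_min = 3.168 / √183 = 3.168 / 13.528 = 0.234.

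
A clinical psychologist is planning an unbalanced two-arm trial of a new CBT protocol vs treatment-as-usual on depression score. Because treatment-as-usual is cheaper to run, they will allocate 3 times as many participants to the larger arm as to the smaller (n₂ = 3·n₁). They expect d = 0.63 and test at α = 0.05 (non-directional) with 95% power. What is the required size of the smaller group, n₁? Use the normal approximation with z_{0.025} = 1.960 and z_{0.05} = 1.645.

With allocation ratio k = n₂/n₁ = 3, Var(x̄₁−x̄₂) = σ²(1/n₁ + 1/(k·n₁)) = σ²·(k+1)/(k·n₁).
So n₁ = (1 + 1/k)·((z_{α/2} + z_β)/d)² = 1.333 × (3.605/0.63)².
n₁ = 1.333 × 32.74 = 43.7.
Round up: n₁ = 44, giving n₂ = 3 × 44 = 132.

n₁ = 44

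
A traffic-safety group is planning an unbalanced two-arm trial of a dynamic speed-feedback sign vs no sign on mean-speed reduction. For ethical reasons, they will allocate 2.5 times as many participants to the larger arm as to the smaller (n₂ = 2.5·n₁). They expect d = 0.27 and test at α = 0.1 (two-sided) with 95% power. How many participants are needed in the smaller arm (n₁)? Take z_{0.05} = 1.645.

n₁ = 208

With allocation ratio k = n₂/n₁ = 2.5, Var(x̄₁−x̄₂) = σ²(1/n₁ + 1/(k·n₁)) = σ²·(k+1)/(k·n₁).
So n₁ = (1 + 1/k)·((z_{α/2} + z_β)/d)² = 1.400 × (3.290/0.27)².
n₁ = 1.400 × 148.48 = 207.9.
Round up: n₁ = 208, giving n₂ = 2.5 × 208 = 520.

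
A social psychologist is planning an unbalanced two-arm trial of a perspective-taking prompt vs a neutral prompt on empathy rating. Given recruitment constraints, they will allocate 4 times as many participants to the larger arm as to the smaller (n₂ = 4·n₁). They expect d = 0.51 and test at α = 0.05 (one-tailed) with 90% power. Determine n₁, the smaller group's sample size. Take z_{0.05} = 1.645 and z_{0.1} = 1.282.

n₁ = 42

With allocation ratio k = n₂/n₁ = 4, Var(x̄₁−x̄₂) = σ²(1/n₁ + 1/(k·n₁)) = σ²·(k+1)/(k·n₁).
So n₁ = (1 + 1/k)·((z_{α} + z_β)/d)² = 1.250 × (2.927/0.51)².
n₁ = 1.250 × 32.94 = 41.2.
Round up: n₁ = 42, giving n₂ = 4 × 42 = 168.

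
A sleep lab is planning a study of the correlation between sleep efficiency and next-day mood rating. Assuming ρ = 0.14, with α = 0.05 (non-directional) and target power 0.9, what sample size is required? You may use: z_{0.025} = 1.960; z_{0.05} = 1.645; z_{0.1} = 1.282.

n = 533

Fisher's z: C = ½·ln((1+r)/(1−r)) = ½·ln(1.3256) = 0.1409.
n = ((z_{α/2} + z_β)/C)² + 3.
(1.960 + 1.282) / 0.1409 = 3.242 / 0.1409 = 23.009.
n = 23.009² + 3 = 529.42 + 3 = 532.4.
Round up.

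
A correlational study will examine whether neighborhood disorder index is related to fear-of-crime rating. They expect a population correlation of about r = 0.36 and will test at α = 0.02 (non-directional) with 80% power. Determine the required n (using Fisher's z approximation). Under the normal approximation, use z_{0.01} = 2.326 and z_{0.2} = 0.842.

n = 74

Fisher's z: C = ½·ln((1+r)/(1−r)) = ½·ln(2.1250) = 0.3769.
n = ((z_{α/2} + z_β)/C)² + 3.
(2.326 + 0.842) / 0.3769 = 3.168 / 0.3769 = 8.405.
n = 8.405² + 3 = 70.65 + 3 = 73.7.
Round up.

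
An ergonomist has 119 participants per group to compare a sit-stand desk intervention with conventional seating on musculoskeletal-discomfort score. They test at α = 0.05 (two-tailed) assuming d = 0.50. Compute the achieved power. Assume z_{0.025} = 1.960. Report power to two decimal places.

For two equal groups, power = Φ(d·√(n/2) − z_{α/2}).
d·√(n/2) = 0.50 × √(119/2) = 0.50 × 7.714 = 3.857.
z_β = 3.857 − 1.960 = 1.897.
Power = Φ(1.897) = 0.971.

power ≈ 0.97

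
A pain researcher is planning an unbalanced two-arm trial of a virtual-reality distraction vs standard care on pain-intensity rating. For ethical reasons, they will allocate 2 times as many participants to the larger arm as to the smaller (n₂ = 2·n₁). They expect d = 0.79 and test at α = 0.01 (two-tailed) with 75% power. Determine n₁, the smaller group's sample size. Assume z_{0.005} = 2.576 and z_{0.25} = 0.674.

With allocation ratio k = n₂/n₁ = 2, Var(x̄₁−x̄₂) = σ²(1/n₁ + 1/(k·n₁)) = σ²·(k+1)/(k·n₁).
So n₁ = (1 + 1/k)·((z_{α/2} + z_β)/d)² = 1.500 × (3.250/0.79)².
n₁ = 1.500 × 16.92 = 25.4.
Round up: n₁ = 26, giving n₂ = 2 × 26 = 52.

n₁ = 26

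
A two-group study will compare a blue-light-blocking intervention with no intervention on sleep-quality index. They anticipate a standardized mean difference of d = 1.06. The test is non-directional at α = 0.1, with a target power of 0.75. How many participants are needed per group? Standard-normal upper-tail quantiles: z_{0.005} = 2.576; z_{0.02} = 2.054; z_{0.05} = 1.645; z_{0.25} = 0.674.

For two independent groups with equal n: n = 2·((z_{α/2} + z_β) / d)².
z_{α/2} + z_β = 1.645 + 0.674 = 2.319.
n = 2 × (2.319 / 1.06)² = 2 × 2.188² = 2 × 4.79 = 9.6.
Round up to the next whole participant.

n = 10 per group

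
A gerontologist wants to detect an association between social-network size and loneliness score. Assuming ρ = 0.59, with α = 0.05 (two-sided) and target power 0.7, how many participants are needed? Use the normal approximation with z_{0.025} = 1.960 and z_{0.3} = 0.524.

Fisher's z: C = ½·ln((1+r)/(1−r)) = ½·ln(3.8780) = 0.6777.
n = ((z_{α/2} + z_β)/C)² + 3.
(1.960 + 0.524) / 0.6777 = 2.484 / 0.6777 = 3.665.
n = 3.665² + 3 = 13.43 + 3 = 16.4.
Round up.

n = 17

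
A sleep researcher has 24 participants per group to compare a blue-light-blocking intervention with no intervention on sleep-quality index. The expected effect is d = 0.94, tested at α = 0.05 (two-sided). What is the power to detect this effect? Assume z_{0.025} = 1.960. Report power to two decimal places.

power ≈ 0.90

For two equal groups, power = Φ(d·√(n/2) − z_{α/2}).
d·√(n/2) = 0.94 × √(24/2) = 0.94 × 3.464 = 3.256.
z_β = 3.256 − 1.960 = 1.296.
Power = Φ(1.296) = 0.903.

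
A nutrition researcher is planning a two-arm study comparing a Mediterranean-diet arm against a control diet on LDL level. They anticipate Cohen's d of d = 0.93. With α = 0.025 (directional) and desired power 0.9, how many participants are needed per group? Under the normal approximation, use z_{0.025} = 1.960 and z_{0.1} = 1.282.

n = 25 per group

For two independent groups with equal n: n = 2·((z_{α} + z_β) / d)².
z_{α} + z_β = 1.960 + 1.282 = 3.242.
n = 2 × (3.242 / 0.93)² = 2 × 3.486² = 2 × 12.15 = 24.3.
Round up to the next whole participant.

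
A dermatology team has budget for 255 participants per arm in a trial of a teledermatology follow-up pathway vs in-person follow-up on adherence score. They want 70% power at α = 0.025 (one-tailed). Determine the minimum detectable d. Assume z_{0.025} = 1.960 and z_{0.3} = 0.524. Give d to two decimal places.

For two independent groups of n = 255 each: d_min = (z_{α} + z_β)·√(2/n).
z-sum = 1.960 + 0.524 = 2.484.
d_min = 2.484 × √(2/255) = 2.484 × 0.0886 = 0.220.

d_min ≈ 0.22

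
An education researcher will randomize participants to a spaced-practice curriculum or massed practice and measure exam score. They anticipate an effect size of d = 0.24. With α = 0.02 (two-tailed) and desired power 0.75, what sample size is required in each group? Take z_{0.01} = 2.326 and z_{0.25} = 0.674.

n = 313 per group

For two independent groups with equal n: n = 2·((z_{α/2} + z_β) / d)².
z_{α/2} + z_β = 2.326 + 0.674 = 3.000.
n = 2 × (3.000 / 0.24)² = 2 × 12.500² = 2 × 156.25 = 312.5.
Round up to the next whole participant.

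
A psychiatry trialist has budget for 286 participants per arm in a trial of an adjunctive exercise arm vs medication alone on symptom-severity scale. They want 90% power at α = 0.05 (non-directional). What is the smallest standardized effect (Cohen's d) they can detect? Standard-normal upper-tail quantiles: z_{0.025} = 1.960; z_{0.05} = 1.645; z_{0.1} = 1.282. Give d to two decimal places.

d_min ≈ 0.27

For two independent groups of n = 286 each: d_min = (z_{α/2} + z_β)·√(2/n).
z-sum = 1.960 + 1.282 = 3.242.
d_min = 3.242 × √(2/286) = 3.242 × 0.0836 = 0.271.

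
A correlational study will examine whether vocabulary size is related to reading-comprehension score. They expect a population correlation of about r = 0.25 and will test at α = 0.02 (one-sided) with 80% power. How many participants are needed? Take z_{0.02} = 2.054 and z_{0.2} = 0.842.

n = 132

Fisher's z: C = ½·ln((1+r)/(1−r)) = ½·ln(1.6667) = 0.2554.
n = ((z_{α} + z_β)/C)² + 3.
(2.054 + 0.842) / 0.2554 = 2.896 / 0.2554 = 11.339.
n = 11.339² + 3 = 128.57 + 3 = 131.6.
Round up.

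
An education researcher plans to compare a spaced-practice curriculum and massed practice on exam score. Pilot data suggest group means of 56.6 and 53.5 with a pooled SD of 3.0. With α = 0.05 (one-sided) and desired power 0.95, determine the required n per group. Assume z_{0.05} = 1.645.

Cohen's d = |M₁ − M₂| / SD_pooled = |56.6 − 53.5| / 3.0 = 3.1 / 3.0 = 1.033.
For two independent groups with equal n: n = 2·((z_{α} + z_β) / d)².
z_{α} + z_β = 1.645 + 1.645 = 3.290.
n = 2 × (3.290 / 1.033)² = 2 × 3.185² = 2 × 10.14 = 20.3.
Round up to the next whole participant.

n = 21 per group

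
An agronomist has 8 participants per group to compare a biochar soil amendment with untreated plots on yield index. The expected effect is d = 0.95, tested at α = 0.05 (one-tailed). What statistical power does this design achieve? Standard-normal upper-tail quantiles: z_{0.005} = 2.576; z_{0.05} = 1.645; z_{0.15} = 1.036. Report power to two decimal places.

For two equal groups, power = Φ(d·√(n/2) − z_{α}).
d·√(n/2) = 0.95 × √(8/2) = 0.95 × 2.000 = 1.900.
z_β = 1.900 − 1.645 = 0.255.
Power = Φ(0.255) = 0.601.

power ≈ 0.60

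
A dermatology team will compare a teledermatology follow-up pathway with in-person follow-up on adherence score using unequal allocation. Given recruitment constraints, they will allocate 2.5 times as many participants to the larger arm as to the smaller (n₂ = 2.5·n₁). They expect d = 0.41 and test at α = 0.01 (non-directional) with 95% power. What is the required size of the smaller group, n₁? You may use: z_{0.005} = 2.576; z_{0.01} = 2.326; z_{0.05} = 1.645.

n₁ = 149

With allocation ratio k = n₂/n₁ = 2.5, Var(x̄₁−x̄₂) = σ²(1/n₁ + 1/(k·n₁)) = σ²·(k+1)/(k·n₁).
So n₁ = (1 + 1/k)·((z_{α/2} + z_β)/d)² = 1.400 × (4.221/0.41)².
n₁ = 1.400 × 105.99 = 148.4.
Round up: n₁ = 149, giving n₂ = ⌈2.5 × 149⌉ = ⌈372.5⌉ = 373.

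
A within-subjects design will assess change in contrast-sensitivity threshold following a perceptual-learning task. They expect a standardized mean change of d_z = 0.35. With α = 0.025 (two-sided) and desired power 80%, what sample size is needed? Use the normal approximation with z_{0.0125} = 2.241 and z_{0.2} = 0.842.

For a paired (one-sample on differences) test: n = ((z_{α/2} + z_β) / d)².
z_{α/2} + z_β = 2.241 + 0.842 = 3.083.
n = (3.083 / 0.35)² = 8.809² = 77.59.
Round up.

n = 78 pairs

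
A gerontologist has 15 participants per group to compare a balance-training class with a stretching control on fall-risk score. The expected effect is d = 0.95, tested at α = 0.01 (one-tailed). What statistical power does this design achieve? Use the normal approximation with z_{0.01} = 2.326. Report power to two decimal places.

For two equal groups, power = Φ(d·√(n/2) − z_{α}).
d·√(n/2) = 0.95 × √(15/2) = 0.95 × 2.739 = 2.602.
z_β = 2.602 − 2.326 = 0.276.
Power = Φ(0.276) = 0.609.

power ≈ 0.61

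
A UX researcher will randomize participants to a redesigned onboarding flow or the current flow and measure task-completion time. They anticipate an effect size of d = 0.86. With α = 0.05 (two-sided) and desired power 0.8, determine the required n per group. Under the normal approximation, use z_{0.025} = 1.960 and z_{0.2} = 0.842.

n = 22 per group

For two independent groups with equal n: n = 2·((z_{α/2} + z_β) / d)².
z_{α/2} + z_β = 1.960 + 0.842 = 2.802.
n = 2 × (2.802 / 0.86)² = 2 × 3.258² = 2 × 10.62 = 21.2.
Round up to the next whole participant.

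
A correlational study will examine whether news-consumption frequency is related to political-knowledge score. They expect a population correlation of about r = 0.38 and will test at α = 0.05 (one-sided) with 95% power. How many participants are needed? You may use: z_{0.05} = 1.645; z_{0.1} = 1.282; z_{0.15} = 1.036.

n = 71

Fisher's z: C = ½·ln((1+r)/(1−r)) = ½·ln(2.2258) = 0.4001.
n = ((z_{α} + z_β)/C)² + 3.
(1.645 + 1.645) / 0.4001 = 3.290 / 0.4001 = 8.223.
n = 8.223² + 3 = 67.62 + 3 = 70.6.
Round up.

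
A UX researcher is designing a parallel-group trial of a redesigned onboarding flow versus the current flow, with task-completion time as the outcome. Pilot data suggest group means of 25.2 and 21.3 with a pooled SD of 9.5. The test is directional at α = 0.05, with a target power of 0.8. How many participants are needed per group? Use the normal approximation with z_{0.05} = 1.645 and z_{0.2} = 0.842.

n = 74 per group

Cohen's d = |M₁ − M₂| / SD_pooled = |25.2 − 21.3| / 9.5 = 3.9 / 9.5 = 0.411.
For two independent groups with equal n: n = 2·((z_{α} + z_β) / d)².
z_{α} + z_β = 1.645 + 0.842 = 2.487.
n = 2 × (2.487 / 0.411)² = 2 × 6.051² = 2 × 36.62 = 73.2.
Round up to the next whole participant.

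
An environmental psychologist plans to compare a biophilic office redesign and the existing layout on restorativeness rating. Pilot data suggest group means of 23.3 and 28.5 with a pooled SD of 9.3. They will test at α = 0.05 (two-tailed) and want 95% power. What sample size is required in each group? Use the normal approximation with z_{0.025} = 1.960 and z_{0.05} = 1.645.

n = 84 per group

Cohen's d = |M₁ − M₂| / SD_pooled = |23.3 − 28.5| / 9.3 = 5.2 / 9.3 = 0.559.
For two independent groups with equal n: n = 2·((z_{α/2} + z_β) / d)².
z_{α/2} + z_β = 1.960 + 1.645 = 3.605.
n = 2 × (3.605 / 0.559)² = 2 × 6.449² = 2 × 41.59 = 83.2.
Round up to the next whole participant.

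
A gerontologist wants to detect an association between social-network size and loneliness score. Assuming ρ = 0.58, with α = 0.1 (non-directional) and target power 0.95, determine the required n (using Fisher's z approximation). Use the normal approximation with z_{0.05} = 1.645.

n = 28

Fisher's z: C = ½·ln((1+r)/(1−r)) = ½·ln(3.7619) = 0.6625.
n = ((z_{α/2} + z_β)/C)² + 3.
(1.645 + 1.645) / 0.6625 = 3.290 / 0.6625 = 4.966.
n = 4.966² + 3 = 24.66 + 3 = 27.7.
Round up.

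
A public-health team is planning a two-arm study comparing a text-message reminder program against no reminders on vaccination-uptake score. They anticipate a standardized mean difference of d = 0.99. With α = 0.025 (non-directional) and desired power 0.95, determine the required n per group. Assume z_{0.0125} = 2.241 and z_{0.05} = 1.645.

For two independent groups with equal n: n = 2·((z_{α/2} + z_β) / d)².
z_{α/2} + z_β = 2.241 + 1.645 = 3.886.
n = 2 × (3.886 / 0.99)² = 2 × 3.925² = 2 × 15.41 = 30.8.
Round up to the next whole participant.

n = 31 per group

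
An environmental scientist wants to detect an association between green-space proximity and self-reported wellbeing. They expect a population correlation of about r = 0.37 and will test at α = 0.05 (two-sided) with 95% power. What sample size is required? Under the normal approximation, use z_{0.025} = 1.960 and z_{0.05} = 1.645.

n = 90

Fisher's z: C = ½·ln((1+r)/(1−r)) = ½·ln(2.1746) = 0.3884.
n = ((z_{α/2} + z_β)/C)² + 3.
(1.960 + 1.645) / 0.3884 = 3.605 / 0.3884 = 9.282.
n = 9.282² + 3 = 86.15 + 3 = 89.1.
Round up.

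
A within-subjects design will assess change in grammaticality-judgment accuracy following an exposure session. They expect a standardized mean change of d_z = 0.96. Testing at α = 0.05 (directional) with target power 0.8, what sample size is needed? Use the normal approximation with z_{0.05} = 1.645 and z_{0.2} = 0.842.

For a paired (one-sample on differences) test: n = ((z_{α} + z_β) / d)².
z_{α} + z_β = 1.645 + 0.842 = 2.487.
n = (2.487 / 0.96)² = 2.591² = 6.71.
Round up.

n = 7 pairs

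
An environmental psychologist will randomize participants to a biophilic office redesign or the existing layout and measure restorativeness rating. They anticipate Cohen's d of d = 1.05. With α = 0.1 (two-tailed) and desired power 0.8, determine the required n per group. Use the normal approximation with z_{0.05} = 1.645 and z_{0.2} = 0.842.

For two independent groups with equal n: n = 2·((z_{α/2} + z_β) / d)².
z_{α/2} + z_β = 1.645 + 0.842 = 2.487.
n = 2 × (2.487 / 1.05)² = 2 × 2.369² = 2 × 5.61 = 11.2.
Round up to the next whole participant.

n = 12 per group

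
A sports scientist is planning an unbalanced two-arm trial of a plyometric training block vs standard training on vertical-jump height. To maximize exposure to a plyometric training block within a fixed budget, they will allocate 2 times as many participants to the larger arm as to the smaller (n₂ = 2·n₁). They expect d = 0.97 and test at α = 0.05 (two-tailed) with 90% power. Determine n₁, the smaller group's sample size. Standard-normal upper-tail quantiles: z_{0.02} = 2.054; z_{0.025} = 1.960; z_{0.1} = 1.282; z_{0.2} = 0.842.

n₁ = 17

With allocation ratio k = n₂/n₁ = 2, Var(x̄₁−x̄₂) = σ²(1/n₁ + 1/(k·n₁)) = σ²·(k+1)/(k·n₁).
So n₁ = (1 + 1/k)·((z_{α/2} + z_β)/d)² = 1.500 × (3.242/0.97)².
n₁ = 1.500 × 11.17 = 16.8.
Round up: n₁ = 17, giving n₂ = 2 × 17 = 34.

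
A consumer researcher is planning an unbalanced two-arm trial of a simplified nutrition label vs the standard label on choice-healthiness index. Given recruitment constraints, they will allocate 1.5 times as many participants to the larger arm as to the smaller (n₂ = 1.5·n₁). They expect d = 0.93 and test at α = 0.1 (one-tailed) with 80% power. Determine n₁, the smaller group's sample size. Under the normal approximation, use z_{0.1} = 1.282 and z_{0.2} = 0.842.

n₁ = 9

With allocation ratio k = n₂/n₁ = 1.5, Var(x̄₁−x̄₂) = σ²(1/n₁ + 1/(k·n₁)) = σ²·(k+1)/(k·n₁).
So n₁ = (1 + 1/k)·((z_{α} + z_β)/d)² = 1.667 × (2.124/0.93)².
n₁ = 1.667 × 5.22 = 8.7.
Round up: n₁ = 9, giving n₂ = ⌈1.5 × 9⌉ = ⌈13.5⌉ = 14.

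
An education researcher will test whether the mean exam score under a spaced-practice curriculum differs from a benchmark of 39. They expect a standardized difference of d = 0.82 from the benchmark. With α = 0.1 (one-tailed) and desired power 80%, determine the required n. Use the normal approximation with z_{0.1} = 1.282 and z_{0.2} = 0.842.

For a one-sample test: n = ((z_{α} + z_β) / d)².
z_{α} + z_β = 1.282 + 0.842 = 2.124.
n = (2.124 / 0.82)² = 2.590² = 6.71.
Round up.

n = 7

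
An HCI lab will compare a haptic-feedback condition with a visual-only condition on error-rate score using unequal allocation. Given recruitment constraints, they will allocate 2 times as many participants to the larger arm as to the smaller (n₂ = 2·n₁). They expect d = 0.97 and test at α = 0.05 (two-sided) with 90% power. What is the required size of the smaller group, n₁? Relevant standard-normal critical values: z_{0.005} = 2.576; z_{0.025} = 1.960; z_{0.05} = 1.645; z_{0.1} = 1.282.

With allocation ratio k = n₂/n₁ = 2, Var(x̄₁−x̄₂) = σ²(1/n₁ + 1/(k·n₁)) = σ²·(k+1)/(k·n₁).
So n₁ = (1 + 1/k)·((z_{α/2} + z_β)/d)² = 1.500 × (3.242/0.97)².
n₁ = 1.500 × 11.17 = 16.8.
Round up: n₁ = 17, giving n₂ = 2 × 17 = 34.

n₁ = 17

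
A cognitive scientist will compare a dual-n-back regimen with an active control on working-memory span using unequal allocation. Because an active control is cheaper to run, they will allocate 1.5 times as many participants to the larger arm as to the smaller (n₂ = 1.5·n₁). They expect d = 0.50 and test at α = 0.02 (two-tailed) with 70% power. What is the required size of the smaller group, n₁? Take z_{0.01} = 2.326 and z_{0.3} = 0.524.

With allocation ratio k = n₂/n₁ = 1.5, Var(x̄₁−x̄₂) = σ²(1/n₁ + 1/(k·n₁)) = σ²·(k+1)/(k·n₁).
So n₁ = (1 + 1/k)·((z_{α/2} + z_β)/d)² = 1.667 × (2.850/0.50)².
n₁ = 1.667 × 32.49 = 54.2.
Round up: n₁ = 55, giving n₂ = ⌈1.5 × 55⌉ = ⌈82.5⌉ = 83.

n₁ = 55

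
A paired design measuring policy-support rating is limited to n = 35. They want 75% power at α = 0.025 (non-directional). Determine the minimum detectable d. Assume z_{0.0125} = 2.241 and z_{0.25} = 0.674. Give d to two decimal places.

For a single sample (or paired design) of n = 35: d_min = (z_{α/2} + z_β)/√n.
z-sum = 2.241 + 0.674 = 2.915.
d_min = 2.915 / √35 = 2.915 / 5.916 = 0.493.

d_min ≈ 0.49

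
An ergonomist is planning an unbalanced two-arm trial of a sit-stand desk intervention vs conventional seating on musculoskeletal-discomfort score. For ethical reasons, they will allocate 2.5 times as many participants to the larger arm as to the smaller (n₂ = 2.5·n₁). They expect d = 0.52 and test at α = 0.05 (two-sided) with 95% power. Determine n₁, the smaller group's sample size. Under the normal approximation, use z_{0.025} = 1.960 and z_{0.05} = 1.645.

n₁ = 68

With allocation ratio k = n₂/n₁ = 2.5, Var(x̄₁−x̄₂) = σ²(1/n₁ + 1/(k·n₁)) = σ²·(k+1)/(k·n₁).
So n₁ = (1 + 1/k)·((z_{α/2} + z_β)/d)² = 1.400 × (3.605/0.52)².
n₁ = 1.400 × 48.06 = 67.3.
Round up: n₁ = 68, giving n₂ = 2.5 × 68 = 170.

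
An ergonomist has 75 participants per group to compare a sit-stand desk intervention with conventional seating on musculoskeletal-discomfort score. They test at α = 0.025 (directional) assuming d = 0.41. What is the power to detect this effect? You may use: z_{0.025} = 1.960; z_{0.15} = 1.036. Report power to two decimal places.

For two equal groups, power = Φ(d·√(n/2) − z_{α}).
d·√(n/2) = 0.41 × √(75/2) = 0.41 × 6.124 = 2.511.
z_β = 2.511 − 1.960 = 0.551.
Power = Φ(0.551) = 0.709.

power ≈ 0.71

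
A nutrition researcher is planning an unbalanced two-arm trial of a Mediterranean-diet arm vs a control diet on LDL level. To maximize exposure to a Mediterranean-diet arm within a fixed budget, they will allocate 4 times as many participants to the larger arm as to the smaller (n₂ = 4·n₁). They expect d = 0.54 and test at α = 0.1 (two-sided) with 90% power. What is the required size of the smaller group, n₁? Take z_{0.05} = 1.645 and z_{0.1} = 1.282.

n₁ = 37

With allocation ratio k = n₂/n₁ = 4, Var(x̄₁−x̄₂) = σ²(1/n₁ + 1/(k·n₁)) = σ²·(k+1)/(k·n₁).
So n₁ = (1 + 1/k)·((z_{α/2} + z_β)/d)² = 1.250 × (2.927/0.54)².
n₁ = 1.250 × 29.38 = 36.7.
Round up: n₁ = 37, giving n₂ = 4 × 37 = 148.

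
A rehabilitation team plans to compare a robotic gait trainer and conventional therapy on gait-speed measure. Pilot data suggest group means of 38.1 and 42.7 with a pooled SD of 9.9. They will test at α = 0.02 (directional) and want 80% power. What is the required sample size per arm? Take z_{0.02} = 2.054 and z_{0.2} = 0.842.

n = 78 per group

Cohen's d = |M₁ − M₂| / SD_pooled = |38.1 − 42.7| / 9.9 = 4.6 / 9.9 = 0.465.
For two independent groups with equal n: n = 2·((z_{α} + z_β) / d)².
z_{α} + z_β = 2.054 + 0.842 = 2.896.
n = 2 × (2.896 / 0.465)² = 2 × 6.228² = 2 × 38.79 = 77.6.
Round up to the next whole participant.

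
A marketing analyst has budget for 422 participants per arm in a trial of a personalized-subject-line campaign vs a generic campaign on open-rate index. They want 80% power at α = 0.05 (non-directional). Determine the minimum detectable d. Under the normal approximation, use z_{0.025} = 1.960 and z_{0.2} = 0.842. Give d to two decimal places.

d_min ≈ 0.19

For two independent groups of n = 422 each: d_min = (z_{α/2} + z_β)·√(2/n).
z-sum = 1.960 + 0.842 = 2.802.
d_min = 2.802 × √(2/422) = 2.802 × 0.0688 = 0.193.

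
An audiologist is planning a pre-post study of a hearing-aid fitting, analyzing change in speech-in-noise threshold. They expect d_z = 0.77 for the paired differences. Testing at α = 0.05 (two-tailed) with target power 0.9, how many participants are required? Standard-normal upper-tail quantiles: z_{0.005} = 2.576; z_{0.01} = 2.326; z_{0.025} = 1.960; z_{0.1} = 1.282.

n = 18 pairs

For a paired (one-sample on differences) test: n = ((z_{α/2} + z_β) / d)².
z_{α/2} + z_β = 1.960 + 1.282 = 3.242.
n = (3.242 / 0.77)² = 4.210² = 17.73.
Round up.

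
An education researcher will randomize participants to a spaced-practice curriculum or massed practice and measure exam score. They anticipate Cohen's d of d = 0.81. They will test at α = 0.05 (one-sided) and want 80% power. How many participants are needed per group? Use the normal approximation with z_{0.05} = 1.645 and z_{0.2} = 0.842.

n = 19 per group

For two independent groups with equal n: n = 2·((z_{α} + z_β) / d)².
z_{α} + z_β = 1.645 + 0.842 = 2.487.
n = 2 × (2.487 / 0.81)² = 2 × 3.070² = 2 × 9.43 = 18.9.
Round up to the next whole participant.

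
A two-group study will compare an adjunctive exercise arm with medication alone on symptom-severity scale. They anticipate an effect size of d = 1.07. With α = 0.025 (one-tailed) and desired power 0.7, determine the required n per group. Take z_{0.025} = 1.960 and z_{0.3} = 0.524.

n = 11 per group

For two independent groups with equal n: n = 2·((z_{α} + z_β) / d)².
z_{α} + z_β = 1.960 + 0.524 = 2.484.
n = 2 × (2.484 / 1.07)² = 2 × 2.321² = 2 × 5.39 = 10.8.
Round up to the next whole participant.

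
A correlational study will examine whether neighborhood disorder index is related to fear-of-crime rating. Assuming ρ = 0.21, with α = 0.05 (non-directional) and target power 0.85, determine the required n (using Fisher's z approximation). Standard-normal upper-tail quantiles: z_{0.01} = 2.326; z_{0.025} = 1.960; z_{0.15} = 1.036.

n = 201

Fisher's z: C = ½·ln((1+r)/(1−r)) = ½·ln(1.5316) = 0.2132.
n = ((z_{α/2} + z_β)/C)² + 3.
(1.960 + 1.036) / 0.2132 = 2.996 / 0.2132 = 14.053.
n = 14.053² + 3 = 197.47 + 3 = 200.5.
Round up.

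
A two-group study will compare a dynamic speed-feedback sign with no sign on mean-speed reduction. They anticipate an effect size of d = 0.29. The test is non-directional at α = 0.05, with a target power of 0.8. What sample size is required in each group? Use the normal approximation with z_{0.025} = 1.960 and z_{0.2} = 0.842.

n = 187 per group

For two independent groups with equal n: n = 2·((z_{α/2} + z_β) / d)².
z_{α/2} + z_β = 1.960 + 0.842 = 2.802.
n = 2 × (2.802 / 0.29)² = 2 × 9.662² = 2 × 93.36 = 186.7.
Round up to the next whole participant.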